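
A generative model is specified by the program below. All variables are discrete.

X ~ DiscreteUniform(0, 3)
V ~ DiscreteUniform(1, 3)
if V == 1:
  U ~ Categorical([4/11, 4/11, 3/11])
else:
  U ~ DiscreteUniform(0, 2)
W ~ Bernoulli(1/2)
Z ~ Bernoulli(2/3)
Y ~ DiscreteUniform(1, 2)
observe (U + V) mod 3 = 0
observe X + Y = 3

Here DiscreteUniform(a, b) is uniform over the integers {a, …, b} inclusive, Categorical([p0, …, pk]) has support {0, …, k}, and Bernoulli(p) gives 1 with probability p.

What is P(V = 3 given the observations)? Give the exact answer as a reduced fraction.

Enumerate traces; 24 have nonzero weight after conditioning:
  (X=1, V=1, U=2, W=0, Z=0, Y=2) weight 1/528
  (X=1, V=1, U=2, W=0, Z=1, Y=2) weight 1/264
  (X=1, V=1, U=2, W=1, Z=0, Y=2) weight 1/528
  (X=1, V=1, U=2, W=1, Z=1, Y=2) weight 1/264
  (X=1, V=2, U=1, W=0, Z=0, Y=2) weight 1/432
  (X=1, V=2, U=1, W=0, Z=1, Y=2) weight 1/216
  (X=1, V=2, U=1, W=1, Z=0, Y=2) weight 1/432
  (X=1, V=2, U=1, W=1, Z=1, Y=2) weight 1/216
  (X=1, V=3, U=0, W=0, Z=0, Y=2) weight 1/432
  … 15 more
Group by V:
  weight(V=1) = 1/44
  weight(V=2) = 1/36
  weight(V=3) = 1/36
Total weight = 1/44 + 1/36 + 1/36 = 31/396
P(V=1 | obs) = 1/44 / 31/396 = 9/31
P(V=2 | obs) = 1/36 / 31/396 = 11/31
P(V=3 | obs) = 1/36 / 31/396 = 11/31

P(V = 3 | obs) = 11/31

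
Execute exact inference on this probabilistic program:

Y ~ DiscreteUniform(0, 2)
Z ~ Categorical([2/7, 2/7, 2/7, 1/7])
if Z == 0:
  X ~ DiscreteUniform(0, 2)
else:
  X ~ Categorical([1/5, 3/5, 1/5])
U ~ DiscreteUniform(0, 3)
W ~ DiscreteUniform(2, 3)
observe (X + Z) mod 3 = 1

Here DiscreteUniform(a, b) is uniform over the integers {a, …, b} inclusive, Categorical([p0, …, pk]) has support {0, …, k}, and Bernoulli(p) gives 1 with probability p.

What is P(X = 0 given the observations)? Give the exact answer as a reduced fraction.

P(X = 0 | obs) = 6/31

Enumerate traces; 96 have nonzero weight after conditioning:
  (Y=0, Z=0, X=1, U=0, W=2) weight 1/252
  (Y=0, Z=0, X=1, U=0, W=3) weight 1/252
  (Y=0, Z=0, X=1, U=1, W=2) weight 1/252
  (Y=0, Z=0, X=1, U=1, W=3) weight 1/252
  (Y=0, Z=0, X=1, U=2, W=2) weight 1/252
  (Y=0, Z=0, X=1, U=2, W=3) weight 1/252
  (Y=0, Z=0, X=1, U=3, W=2) weight 1/252
  (Y=0, Z=0, X=1, U=3, W=3) weight 1/252
  (Y=0, Z=1, X=0, U=0, W=2) weight 1/420
  (Y=0, Z=2, X=2, U=0, W=2) weight 1/420
  … 86 more
Group by X:
  weight(X=0) = 2/35
  weight(X=1) = 19/105
  weight(X=2) = 2/35
Total weight = 2/35 + 19/105 + 2/35 = 31/105
P(X=0 | obs) = 2/35 / 31/105 = 6/31
P(X=1 | obs) = 19/105 / 31/105 = 19/31
P(X=2 | obs) = 2/35 / 31/105 = 6/31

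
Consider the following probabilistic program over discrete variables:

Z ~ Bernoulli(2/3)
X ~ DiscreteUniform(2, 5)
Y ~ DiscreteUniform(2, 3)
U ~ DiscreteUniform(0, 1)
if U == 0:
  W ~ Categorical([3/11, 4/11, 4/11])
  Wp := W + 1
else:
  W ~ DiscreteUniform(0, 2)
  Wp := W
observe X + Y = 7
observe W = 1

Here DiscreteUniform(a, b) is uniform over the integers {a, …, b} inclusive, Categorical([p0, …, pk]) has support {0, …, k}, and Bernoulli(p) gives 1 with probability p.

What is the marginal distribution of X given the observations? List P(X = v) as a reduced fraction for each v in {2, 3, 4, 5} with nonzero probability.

P(X=4) = 1/2, P(X=5) = 1/2

Enumerate traces; 8 have nonzero weight after conditioning:
  (Z=0, X=4, Y=3, U=0, W=1) weight 1/132
  (Z=0, X=4, Y=3, U=1, W=1) weight 1/144
  (Z=0, X=5, Y=2, U=0, W=1) weight 1/132
  (Z=0, X=5, Y=2, U=1, W=1) weight 1/144
  (Z=1, X=4, Y=3, U=0, W=1) weight 1/66
  (Z=1, X=4, Y=3, U=1, W=1) weight 1/72
  (Z=1, X=5, Y=2, U=0, W=1) weight 1/66
  (Z=1, X=5, Y=2, U=1, W=1) weight 1/72
Group by X:
  weight(X=4) = 23/528
  weight(X=5) = 23/528
Total weight = 23/528 + 23/528 = 23/264
P(X=4 | obs) = 23/528 / 23/264 = 1/2
P(X=5 | obs) = 23/528 / 23/264 = 1/2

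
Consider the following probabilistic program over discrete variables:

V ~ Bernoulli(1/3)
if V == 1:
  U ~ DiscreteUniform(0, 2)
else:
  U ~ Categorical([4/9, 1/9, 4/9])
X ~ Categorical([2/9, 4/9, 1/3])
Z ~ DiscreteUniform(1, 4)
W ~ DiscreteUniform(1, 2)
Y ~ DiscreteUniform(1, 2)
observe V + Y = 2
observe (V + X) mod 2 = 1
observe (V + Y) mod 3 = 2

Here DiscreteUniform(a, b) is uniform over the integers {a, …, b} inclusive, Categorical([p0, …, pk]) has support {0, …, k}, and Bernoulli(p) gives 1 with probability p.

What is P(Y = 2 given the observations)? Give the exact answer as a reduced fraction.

P(Y = 2 | obs) = 8/13

Enumerate traces; 72 have nonzero weight after conditioning:
  (V=0, U=0, X=1, Z=1, W=1, Y=2) weight 2/243
  (V=0, U=0, X=1, Z=1, W=2, Y=2) weight 2/243
  (V=0, U=0, X=1, Z=2, W=1, Y=2) weight 2/243
  (V=0, U=0, X=1, Z=2, W=2, Y=2) weight 2/243
  (V=0, U=0, X=1, Z=3, W=1, Y=2) weight 2/243
  (V=0, U=0, X=1, Z=3, W=2, Y=2) weight 2/243
  (V=0, U=0, X=1, Z=4, W=1, Y=2) weight 2/243
  (V=0, U=0, X=1, Z=4, W=2, Y=2) weight 2/243
  (V=1, U=0, X=0, Z=1, W=1, Y=1) weight 1/648
  … 63 more
Group by Y:
  weight(Y=1) = 5/54
  weight(Y=2) = 4/27
Total weight = 5/54 + 4/27 = 13/54
P(Y=1 | obs) = 5/54 / 13/54 = 5/13
P(Y=2 | obs) = 4/27 / 13/54 = 8/13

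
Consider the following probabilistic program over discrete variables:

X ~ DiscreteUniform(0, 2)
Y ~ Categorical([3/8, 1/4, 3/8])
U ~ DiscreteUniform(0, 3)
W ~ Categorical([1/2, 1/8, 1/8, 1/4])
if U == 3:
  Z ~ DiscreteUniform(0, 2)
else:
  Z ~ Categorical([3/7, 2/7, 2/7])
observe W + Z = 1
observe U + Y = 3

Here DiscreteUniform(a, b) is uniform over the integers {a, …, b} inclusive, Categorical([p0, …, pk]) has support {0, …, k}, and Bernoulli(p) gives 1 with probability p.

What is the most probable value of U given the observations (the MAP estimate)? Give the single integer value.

argmax_v P(U = v | obs) = 3

Enumerate traces; 18 have nonzero weight after conditioning:
  (X=0, Y=0, U=3, W=0, Z=1) weight 1/192
  (X=0, Y=0, U=3, W=1, Z=0) weight 1/768
  (X=0, Y=1, U=2, W=0, Z=1) weight 1/336
  (X=0, Y=1, U=2, W=1, Z=0) weight 1/896
  (X=0, Y=2, U=1, W=0, Z=1) weight 1/224
  (X=0, Y=2, U=1, W=1, Z=0) weight 3/1792
  (X=1, Y=0, U=3, W=0, Z=1) weight 1/192
  (X=1, Y=0, U=3, W=1, Z=0) weight 1/768
  … 10 more
Group by U:
  weight(U=1) = 33/1792
  weight(U=2) = 11/896
  weight(U=3) = 5/256
Total weight = 33/1792 + 11/896 + 5/256 = 45/896
P(U=1 | obs) = 33/1792 / 45/896 = 11/30
P(U=2 | obs) = 11/896 / 45/896 = 11/45
P(U=3 | obs) = 5/256 / 45/896 = 7/18
argmax = 3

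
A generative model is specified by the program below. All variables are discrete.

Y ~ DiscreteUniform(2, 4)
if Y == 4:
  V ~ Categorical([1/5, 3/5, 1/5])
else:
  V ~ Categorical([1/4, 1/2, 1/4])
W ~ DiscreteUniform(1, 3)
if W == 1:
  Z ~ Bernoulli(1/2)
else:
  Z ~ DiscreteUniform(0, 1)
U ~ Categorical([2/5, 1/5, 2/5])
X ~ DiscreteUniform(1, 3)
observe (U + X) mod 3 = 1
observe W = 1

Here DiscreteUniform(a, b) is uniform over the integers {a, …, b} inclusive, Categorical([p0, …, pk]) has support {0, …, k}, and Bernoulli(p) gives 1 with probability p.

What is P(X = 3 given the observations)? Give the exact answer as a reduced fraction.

Enumerate traces; 54 have nonzero weight after conditioning:
  (Y=2, V=0, W=1, Z=0, U=0, X=1) weight 1/540
  (Y=2, V=0, W=1, Z=0, U=1, X=3) weight 1/1080
  (Y=2, V=0, W=1, Z=0, U=2, X=2) weight 1/540
  (Y=2, V=0, W=1, Z=1, U=0, X=1) weight 1/540
  (Y=2, V=0, W=1, Z=1, U=1, X=3) weight 1/1080
  (Y=2, V=0, W=1, Z=1, U=2, X=2) weight 1/540
  (Y=2, V=1, W=1, Z=0, U=0, X=1) weight 1/270
  (Y=2, V=1, W=1, Z=0, U=1, X=3) weight 1/540
  … 46 more
Group by X:
  weight(X=1) = 2/45
  weight(X=2) = 2/45
  weight(X=3) = 1/45
Total weight = 2/45 + 2/45 + 1/45 = 1/9
P(X=1 | obs) = 2/45 / 1/9 = 2/5
P(X=2 | obs) = 2/45 / 1/9 = 2/5
P(X=3 | obs) = 1/45 / 1/9 = 1/5

P(X = 3 | obs) = 1/5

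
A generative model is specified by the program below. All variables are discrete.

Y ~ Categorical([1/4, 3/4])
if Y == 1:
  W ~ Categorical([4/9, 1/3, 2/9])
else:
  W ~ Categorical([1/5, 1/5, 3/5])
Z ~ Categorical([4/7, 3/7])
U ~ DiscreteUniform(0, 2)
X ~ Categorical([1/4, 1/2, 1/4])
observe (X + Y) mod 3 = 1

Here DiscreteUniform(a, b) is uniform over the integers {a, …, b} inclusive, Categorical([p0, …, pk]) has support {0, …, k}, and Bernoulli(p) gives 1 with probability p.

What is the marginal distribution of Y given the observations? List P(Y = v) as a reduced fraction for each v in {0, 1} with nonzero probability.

P(Y=0) = 2/5, P(Y=1) = 3/5

Enumerate traces; 36 have nonzero weight after conditioning:
  (Y=0, W=0, Z=0, U=0, X=1) weight 1/210
  (Y=0, W=0, Z=0, U=1, X=1) weight 1/210
  (Y=0, W=0, Z=0, U=2, X=1) weight 1/210
  (Y=0, W=0, Z=1, U=0, X=1) weight 1/280
  (Y=0, W=0, Z=1, U=1, X=1) weight 1/280
  (Y=0, W=0, Z=1, U=2, X=1) weight 1/280
  (Y=0, W=1, Z=0, U=0, X=1) weight 1/210
  (Y=0, W=1, Z=0, U=1, X=1) weight 1/210
  (Y=1, W=0, Z=0, U=0, X=0) weight 1/63
  … 27 more
Group by Y:
  weight(Y=0) = 1/8
  weight(Y=1) = 3/16
Total weight = 1/8 + 3/16 = 5/16
P(Y=0 | obs) = 1/8 / 5/16 = 2/5
P(Y=1 | obs) = 3/16 / 5/16 = 3/5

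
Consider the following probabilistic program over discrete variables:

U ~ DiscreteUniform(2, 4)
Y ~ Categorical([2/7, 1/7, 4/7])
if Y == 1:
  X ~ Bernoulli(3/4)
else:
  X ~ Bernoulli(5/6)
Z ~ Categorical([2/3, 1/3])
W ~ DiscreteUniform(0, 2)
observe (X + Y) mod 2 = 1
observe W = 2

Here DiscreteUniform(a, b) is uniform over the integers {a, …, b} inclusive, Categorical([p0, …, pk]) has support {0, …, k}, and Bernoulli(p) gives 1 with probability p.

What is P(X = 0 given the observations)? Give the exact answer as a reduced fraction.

P(X = 0 | obs) = 1/21

Enumerate traces; 18 have nonzero weight after conditioning:
  (U=2, Y=0, X=1, Z=0, W=2) weight 10/567
  (U=2, Y=0, X=1, Z=1, W=2) weight 5/567
  (U=2, Y=1, X=0, Z=0, W=2) weight 1/378
  (U=2, Y=1, X=0, Z=1, W=2) weight 1/756
  (U=2, Y=2, X=1, Z=0, W=2) weight 20/567
  (U=2, Y=2, X=1, Z=1, W=2) weight 10/567
  (U=3, Y=0, X=1, Z=0, W=2) weight 10/567
  (U=3, Y=0, X=1, Z=1, W=2) weight 5/567
  … 10 more
Group by X:
  weight(X=0) = 1/84
  weight(X=1) = 5/21
Total weight = 1/84 + 5/21 = 1/4
P(X=0 | obs) = 1/84 / 1/4 = 1/21
P(X=1 | obs) = 5/21 / 1/4 = 20/21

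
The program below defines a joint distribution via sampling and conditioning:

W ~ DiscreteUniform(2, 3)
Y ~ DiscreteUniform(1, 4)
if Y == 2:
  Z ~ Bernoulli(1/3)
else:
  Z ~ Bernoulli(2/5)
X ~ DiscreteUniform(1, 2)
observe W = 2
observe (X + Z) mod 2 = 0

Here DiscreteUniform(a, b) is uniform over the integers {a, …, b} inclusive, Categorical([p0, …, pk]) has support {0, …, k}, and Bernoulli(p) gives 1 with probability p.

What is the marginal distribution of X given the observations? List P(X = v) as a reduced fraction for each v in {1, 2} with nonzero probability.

Enumerate traces; 8 have nonzero weight after conditioning:
  (W=2, Y=1, Z=0, X=2) weight 3/80
  (W=2, Y=1, Z=1, X=1) weight 1/40
  (W=2, Y=2, Z=0, X=2) weight 1/24
  (W=2, Y=2, Z=1, X=1) weight 1/48
  (W=2, Y=3, Z=0, X=2) weight 3/80
  (W=2, Y=3, Z=1, X=1) weight 1/40
  (W=2, Y=4, Z=0, X=2) weight 3/80
  (W=2, Y=4, Z=1, X=1) weight 1/40
Group by X:
  weight(X=1) = 23/240
  weight(X=2) = 37/240
Total weight = 23/240 + 37/240 = 1/4
P(X=1 | obs) = 23/240 / 1/4 = 23/60
P(X=2 | obs) = 37/240 / 1/4 = 37/60

P(X=1) = 23/60, P(X=2) = 37/60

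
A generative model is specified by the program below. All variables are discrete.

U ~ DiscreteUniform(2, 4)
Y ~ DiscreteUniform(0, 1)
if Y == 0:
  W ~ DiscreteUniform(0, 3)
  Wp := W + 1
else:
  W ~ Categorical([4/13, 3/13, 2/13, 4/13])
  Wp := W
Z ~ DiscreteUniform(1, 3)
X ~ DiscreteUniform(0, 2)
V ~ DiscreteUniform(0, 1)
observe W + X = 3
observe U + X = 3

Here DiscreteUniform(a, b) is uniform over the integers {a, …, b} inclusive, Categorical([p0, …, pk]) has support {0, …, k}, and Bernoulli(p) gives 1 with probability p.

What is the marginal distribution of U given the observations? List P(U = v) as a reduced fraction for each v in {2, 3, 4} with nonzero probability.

P(U=2) = 21/50, P(U=3) = 29/50

Enumerate traces; 24 have nonzero weight after conditioning:
  (U=2, Y=0, W=2, Z=1, X=1, V=0) weight 1/432
  (U=2, Y=0, W=2, Z=1, X=1, V=1) weight 1/432
  (U=2, Y=0, W=2, Z=2, X=1, V=0) weight 1/432
  (U=2, Y=0, W=2, Z=2, X=1, V=1) weight 1/432
  (U=2, Y=0, W=2, Z=3, X=1, V=0) weight 1/432
  (U=2, Y=0, W=2, Z=3, X=1, V=1) weight 1/432
  (U=2, Y=1, W=2, Z=1, X=1, V=0) weight 1/702
  (U=2, Y=1, W=2, Z=1, X=1, V=1) weight 1/702
  (U=3, Y=0, W=3, Z=1, X=0, V=0) weight 1/432
  … 15 more
Group by U:
  weight(U=2) = 7/312
  weight(U=3) = 29/936
Total weight = 7/312 + 29/936 = 25/468
P(U=2 | obs) = 7/312 / 25/468 = 21/50
P(U=3 | obs) = 29/936 / 25/468 = 29/50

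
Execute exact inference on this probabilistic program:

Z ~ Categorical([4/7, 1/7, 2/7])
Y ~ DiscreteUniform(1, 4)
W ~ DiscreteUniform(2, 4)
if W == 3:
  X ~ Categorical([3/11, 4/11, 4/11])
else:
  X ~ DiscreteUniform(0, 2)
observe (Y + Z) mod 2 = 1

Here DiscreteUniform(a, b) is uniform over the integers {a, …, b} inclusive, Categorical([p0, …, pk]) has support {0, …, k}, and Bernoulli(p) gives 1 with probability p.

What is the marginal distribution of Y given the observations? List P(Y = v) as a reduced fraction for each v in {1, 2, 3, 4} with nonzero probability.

P(Y=1) = 3/7, P(Y=2) = 1/14, P(Y=3) = 3/7, P(Y=4) = 1/14

Enumerate traces; 54 have nonzero weight after conditioning:
  (Z=0, Y=1, W=2, X=0) weight 1/63
  (Z=0, Y=1, W=2, X=1) weight 1/63
  (Z=0, Y=1, W=2, X=2) weight 1/63
  (Z=0, Y=1, W=3, X=0) weight 1/77
  (Z=0, Y=1, W=3, X=1) weight 4/231
  (Z=0, Y=1, W=3, X=2) weight 4/231
  (Z=0, Y=1, W=4, X=0) weight 1/63
  (Z=0, Y=1, W=4, X=1) weight 1/63
  (Z=0, Y=3, W=2, X=0) weight 1/63
  (Z=1, Y=2, W=2, X=0) weight 1/252
  … 44 more
Group by Y:
  weight(Y=1) = 3/14
  weight(Y=2) = 1/28
  weight(Y=3) = 3/14
  weight(Y=4) = 1/28
Total weight = 3/14 + 1/28 + 3/14 + 1/28 = 1/2
P(Y=1 | obs) = 3/14 / 1/2 = 3/7
P(Y=2 | obs) = 1/28 / 1/2 = 1/14
P(Y=3 | obs) = 3/14 / 1/2 = 3/7
P(Y=4 | obs) = 1/28 / 1/2 = 1/14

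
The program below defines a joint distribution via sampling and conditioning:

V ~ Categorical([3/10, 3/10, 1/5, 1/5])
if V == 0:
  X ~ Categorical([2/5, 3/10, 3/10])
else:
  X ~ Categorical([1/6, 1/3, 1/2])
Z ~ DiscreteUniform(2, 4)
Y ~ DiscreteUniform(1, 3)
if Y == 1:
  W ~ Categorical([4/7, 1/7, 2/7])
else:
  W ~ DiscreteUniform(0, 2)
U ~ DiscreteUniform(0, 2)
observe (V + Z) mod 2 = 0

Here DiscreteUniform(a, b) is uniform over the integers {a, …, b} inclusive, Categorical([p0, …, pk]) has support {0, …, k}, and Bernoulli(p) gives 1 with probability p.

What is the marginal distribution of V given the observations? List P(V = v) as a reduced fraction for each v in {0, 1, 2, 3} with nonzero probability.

P(V=0) = 2/5, P(V=1) = 1/5, P(V=2) = 4/15, P(V=3) = 2/15

Enumerate traces; 486 have nonzero weight after conditioning:
  (V=0, X=0, Z=2, Y=1, W=0, U=0) weight 4/1575
  (V=0, X=0, Z=2, Y=1, W=0, U=1) weight 4/1575
  (V=0, X=0, Z=2, Y=1, W=0, U=2) weight 4/1575
  (V=0, X=0, Z=2, Y=1, W=1, U=0) weight 1/1575
  (V=0, X=0, Z=2, Y=1, W=1, U=1) weight 1/1575
  (V=0, X=0, Z=2, Y=1, W=1, U=2) weight 1/1575
  (V=0, X=0, Z=2, Y=1, W=2, U=0) weight 2/1575
  (V=0, X=0, Z=2, Y=1, W=2, U=1) weight 2/1575
  (V=1, X=0, Z=3, Y=1, W=0, U=0) weight 1/945
  (V=2, X=0, Z=2, Y=1, W=0, U=0) weight 2/2835
  … 476 more
Group by V:
  weight(V=0) = 1/5
  weight(V=1) = 1/10
  weight(V=2) = 2/15
  weight(V=3) = 1/15
Total weight = 1/5 + 1/10 + 2/15 + 1/15 = 1/2
P(V=0 | obs) = 1/5 / 1/2 = 2/5
P(V=1 | obs) = 1/10 / 1/2 = 1/5
P(V=2 | obs) = 2/15 / 1/2 = 4/15
P(V=3 | obs) = 1/15 / 1/2 = 2/15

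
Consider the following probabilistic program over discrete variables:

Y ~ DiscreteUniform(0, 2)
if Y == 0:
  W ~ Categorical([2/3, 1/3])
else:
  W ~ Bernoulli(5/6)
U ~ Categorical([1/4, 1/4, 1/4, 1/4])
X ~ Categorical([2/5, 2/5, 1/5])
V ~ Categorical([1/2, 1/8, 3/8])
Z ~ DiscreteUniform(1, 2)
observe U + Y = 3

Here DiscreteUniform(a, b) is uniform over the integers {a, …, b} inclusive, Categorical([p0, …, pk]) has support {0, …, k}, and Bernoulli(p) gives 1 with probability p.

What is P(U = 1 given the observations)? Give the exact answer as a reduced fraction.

Enumerate traces; 108 have nonzero weight after conditioning:
  (Y=0, W=0, U=3, X=0, V=0, Z=1) weight 1/180
  (Y=0, W=0, U=3, X=0, V=0, Z=2) weight 1/180
  (Y=0, W=0, U=3, X=0, V=1, Z=1) weight 1/720
  (Y=0, W=0, U=3, X=0, V=1, Z=2) weight 1/720
  (Y=0, W=0, U=3, X=0, V=2, Z=1) weight 1/240
  (Y=0, W=0, U=3, X=0, V=2, Z=2) weight 1/240
  (Y=0, W=0, U=3, X=1, V=0, Z=1) weight 1/180
  (Y=0, W=0, U=3, X=1, V=0, Z=2) weight 1/180
  (Y=1, W=0, U=2, X=0, V=0, Z=1) weight 1/720
  (Y=2, W=0, U=1, X=0, V=0, Z=1) weight 1/720
  … 98 more
Group by U:
  weight(U=1) = 1/12
  weight(U=2) = 1/12
  weight(U=3) = 1/12
Total weight = 1/12 + 1/12 + 1/12 = 1/4
P(U=1 | obs) = 1/12 / 1/4 = 1/3
P(U=2 | obs) = 1/12 / 1/4 = 1/3
P(U=3 | obs) = 1/12 / 1/4 = 1/3

P(U = 1 | obs) = 1/3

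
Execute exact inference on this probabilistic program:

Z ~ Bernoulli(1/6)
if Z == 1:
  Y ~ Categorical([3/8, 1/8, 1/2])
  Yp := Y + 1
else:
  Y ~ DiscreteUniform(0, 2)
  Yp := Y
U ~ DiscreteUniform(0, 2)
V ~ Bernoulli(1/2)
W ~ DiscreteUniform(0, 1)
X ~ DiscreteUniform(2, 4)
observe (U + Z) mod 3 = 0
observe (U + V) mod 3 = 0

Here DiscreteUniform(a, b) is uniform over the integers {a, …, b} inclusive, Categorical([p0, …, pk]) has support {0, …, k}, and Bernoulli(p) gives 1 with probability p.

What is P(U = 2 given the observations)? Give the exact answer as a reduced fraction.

Enumerate traces; 36 have nonzero weight after conditioning:
  (Z=0, Y=0, U=0, V=0, W=0, X=2) weight 5/648
  (Z=0, Y=0, U=0, V=0, W=0, X=3) weight 5/648
  (Z=0, Y=0, U=0, V=0, W=0, X=4) weight 5/648
  (Z=0, Y=0, U=0, V=0, W=1, X=2) weight 5/648
  (Z=0, Y=0, U=0, V=0, W=1, X=3) weight 5/648
  (Z=0, Y=0, U=0, V=0, W=1, X=4) weight 5/648
  (Z=0, Y=1, U=0, V=0, W=0, X=2) weight 5/648
  (Z=0, Y=1, U=0, V=0, W=0, X=3) weight 5/648
  (Z=1, Y=0, U=2, V=1, W=0, X=2) weight 1/576
  … 27 more
Group by U:
  weight(U=0) = 5/36
  weight(U=2) = 1/36
Total weight = 5/36 + 1/36 = 1/6
P(U=0 | obs) = 5/36 / 1/6 = 5/6
P(U=2 | obs) = 1/36 / 1/6 = 1/6

P(U = 2 | obs) = 1/6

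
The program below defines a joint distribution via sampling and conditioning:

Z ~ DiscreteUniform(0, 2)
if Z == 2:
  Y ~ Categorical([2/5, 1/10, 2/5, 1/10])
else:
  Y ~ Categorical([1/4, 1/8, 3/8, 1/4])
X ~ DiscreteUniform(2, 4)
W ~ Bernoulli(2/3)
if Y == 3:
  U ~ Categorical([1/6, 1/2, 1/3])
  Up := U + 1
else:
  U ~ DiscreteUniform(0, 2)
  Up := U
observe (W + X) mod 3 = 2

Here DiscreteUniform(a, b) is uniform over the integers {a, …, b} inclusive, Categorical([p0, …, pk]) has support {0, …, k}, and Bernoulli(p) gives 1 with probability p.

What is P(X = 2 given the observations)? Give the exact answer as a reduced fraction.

Enumerate traces; 72 have nonzero weight after conditioning:
  (Z=0, Y=0, X=2, W=0, U=0) weight 1/324
  (Z=0, Y=0, X=2, W=0, U=1) weight 1/324
  (Z=0, Y=0, X=2, W=0, U=2) weight 1/324
  (Z=0, Y=0, X=4, W=1, U=0) weight 1/162
  (Z=0, Y=0, X=4, W=1, U=1) weight 1/162
  (Z=0, Y=0, X=4, W=1, U=2) weight 1/162
  (Z=0, Y=1, X=2, W=0, U=0) weight 1/648
  (Z=0, Y=1, X=2, W=0, U=1) weight 1/648
  … 64 more
Group by X:
  weight(X=2) = 1/9
  weight(X=4) = 2/9
Total weight = 1/9 + 2/9 = 1/3
P(X=2 | obs) = 1/9 / 1/3 = 1/3
P(X=4 | obs) = 2/9 / 1/3 = 2/3

P(X = 2 | obs) = 1/3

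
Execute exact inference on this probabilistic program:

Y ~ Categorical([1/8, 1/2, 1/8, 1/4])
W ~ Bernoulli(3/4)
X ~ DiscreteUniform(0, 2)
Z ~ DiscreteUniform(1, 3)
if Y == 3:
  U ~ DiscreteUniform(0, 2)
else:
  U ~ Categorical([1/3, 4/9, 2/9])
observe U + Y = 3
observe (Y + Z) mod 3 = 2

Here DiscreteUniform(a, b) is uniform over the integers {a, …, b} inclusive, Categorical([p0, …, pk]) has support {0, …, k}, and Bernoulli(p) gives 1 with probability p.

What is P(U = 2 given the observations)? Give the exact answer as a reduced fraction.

P(U = 2 | obs) = 4/9

Enumerate traces; 18 have nonzero weight after conditioning:
  (Y=1, W=0, X=0, Z=1, U=2) weight 1/324
  (Y=1, W=0, X=1, Z=1, U=2) weight 1/324
  (Y=1, W=0, X=2, Z=1, U=2) weight 1/324
  (Y=1, W=1, X=0, Z=1, U=2) weight 1/108
  (Y=1, W=1, X=1, Z=1, U=2) weight 1/108
  (Y=1, W=1, X=2, Z=1, U=2) weight 1/108
  (Y=2, W=0, X=0, Z=3, U=1) weight 1/648
  (Y=2, W=0, X=1, Z=3, U=1) weight 1/648
  (Y=3, W=0, X=0, Z=2, U=0) weight 1/432
  … 9 more
Group by U:
  weight(U=0) = 1/36
  weight(U=1) = 1/54
  weight(U=2) = 1/27
Total weight = 1/36 + 1/54 + 1/27 = 1/12
P(U=0 | obs) = 1/36 / 1/12 = 1/3
P(U=1 | obs) = 1/54 / 1/12 = 2/9
P(U=2 | obs) = 1/27 / 1/12 = 4/9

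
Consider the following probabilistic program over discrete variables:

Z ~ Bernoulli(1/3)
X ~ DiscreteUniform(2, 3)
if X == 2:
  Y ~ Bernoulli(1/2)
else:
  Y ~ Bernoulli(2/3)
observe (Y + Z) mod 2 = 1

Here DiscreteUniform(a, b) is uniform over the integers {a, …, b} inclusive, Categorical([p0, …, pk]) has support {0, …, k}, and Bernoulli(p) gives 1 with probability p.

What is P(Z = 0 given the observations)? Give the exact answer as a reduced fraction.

P(Z = 0 | obs) = 14/19

Enumerate traces; 4 have nonzero weight after conditioning:
  (Z=0, X=2, Y=1) weight 1/6
  (Z=0, X=3, Y=1) weight 2/9
  (Z=1, X=2, Y=0) weight 1/12
  (Z=1, X=3, Y=0) weight 1/18
Group by Z:
  weight(Z=0) = 7/18
  weight(Z=1) = 5/36
Total weight = 7/18 + 5/36 = 19/36
P(Z=0 | obs) = 7/18 / 19/36 = 14/19
P(Z=1 | obs) = 5/36 / 19/36 = 5/19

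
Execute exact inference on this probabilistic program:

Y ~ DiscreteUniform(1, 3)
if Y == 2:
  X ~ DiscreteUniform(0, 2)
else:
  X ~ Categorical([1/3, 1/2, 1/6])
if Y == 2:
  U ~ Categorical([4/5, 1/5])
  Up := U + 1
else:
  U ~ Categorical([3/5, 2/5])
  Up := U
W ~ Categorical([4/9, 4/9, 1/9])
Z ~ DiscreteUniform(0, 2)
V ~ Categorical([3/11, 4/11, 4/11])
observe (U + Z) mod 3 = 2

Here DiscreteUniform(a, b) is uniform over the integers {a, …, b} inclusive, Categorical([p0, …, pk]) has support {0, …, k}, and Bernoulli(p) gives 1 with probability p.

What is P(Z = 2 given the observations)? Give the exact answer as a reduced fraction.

P(Z = 2 | obs) = 2/3

Enumerate traces; 162 have nonzero weight after conditioning:
  (Y=1, X=0, U=0, W=0, Z=2, V=0) weight 4/1485
  (Y=1, X=0, U=0, W=0, Z=2, V=1) weight 16/4455
  (Y=1, X=0, U=0, W=0, Z=2, V=2) weight 16/4455
  (Y=1, X=0, U=0, W=1, Z=2, V=0) weight 4/1485
  (Y=1, X=0, U=0, W=1, Z=2, V=1) weight 16/4455
  (Y=1, X=0, U=0, W=1, Z=2, V=2) weight 16/4455
  (Y=1, X=0, U=0, W=2, Z=2, V=0) weight 1/1485
  (Y=1, X=0, U=0, W=2, Z=2, V=1) weight 4/4455
  (Y=1, X=0, U=1, W=0, Z=1, V=0) weight 8/4455
  … 153 more
Group by Z:
  weight(Z=1) = 1/9
  weight(Z=2) = 2/9
Total weight = 1/9 + 2/9 = 1/3
P(Z=1 | obs) = 1/9 / 1/3 = 1/3
P(Z=2 | obs) = 2/9 / 1/3 = 2/3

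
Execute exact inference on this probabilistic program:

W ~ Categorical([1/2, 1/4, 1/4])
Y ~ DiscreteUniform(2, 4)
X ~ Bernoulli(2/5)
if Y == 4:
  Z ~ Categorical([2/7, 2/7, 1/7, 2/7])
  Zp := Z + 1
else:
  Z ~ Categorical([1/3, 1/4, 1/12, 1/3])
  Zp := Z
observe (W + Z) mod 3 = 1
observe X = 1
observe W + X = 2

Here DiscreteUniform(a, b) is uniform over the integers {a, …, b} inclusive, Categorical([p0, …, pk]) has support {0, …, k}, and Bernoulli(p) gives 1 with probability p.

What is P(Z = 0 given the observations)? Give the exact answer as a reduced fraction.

Enumerate traces; 6 have nonzero weight after conditioning:
  (W=1, Y=2, X=1, Z=0) weight 1/90
  (W=1, Y=2, X=1, Z=3) weight 1/90
  (W=1, Y=3, X=1, Z=0) weight 1/90
  (W=1, Y=3, X=1, Z=3) weight 1/90
  (W=1, Y=4, X=1, Z=0) weight 1/105
  (W=1, Y=4, X=1, Z=3) weight 1/105
Group by Z:
  weight(Z=0) = 2/63
  weight(Z=3) = 2/63
Total weight = 2/63 + 2/63 = 4/63
P(Z=0 | obs) = 2/63 / 4/63 = 1/2
P(Z=3 | obs) = 2/63 / 4/63 = 1/2

P(Z = 0 | obs) = 1/2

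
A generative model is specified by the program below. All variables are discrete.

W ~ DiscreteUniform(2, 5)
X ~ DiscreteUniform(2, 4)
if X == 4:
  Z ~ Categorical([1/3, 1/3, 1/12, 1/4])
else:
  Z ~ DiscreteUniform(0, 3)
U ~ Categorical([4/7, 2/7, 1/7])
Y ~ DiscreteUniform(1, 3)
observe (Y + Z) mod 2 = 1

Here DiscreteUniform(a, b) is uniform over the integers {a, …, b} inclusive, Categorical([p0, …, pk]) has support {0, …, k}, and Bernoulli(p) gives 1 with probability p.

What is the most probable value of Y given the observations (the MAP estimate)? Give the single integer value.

Enumerate traces; 216 have nonzero weight after conditioning:
  (W=2, X=2, Z=0, U=0, Y=1) weight 1/252
  (W=2, X=2, Z=0, U=0, Y=3) weight 1/252
  (W=2, X=2, Z=0, U=1, Y=1) weight 1/504
  (W=2, X=2, Z=0, U=1, Y=3) weight 1/504
  (W=2, X=2, Z=0, U=2, Y=1) weight 1/1008
  (W=2, X=2, Z=0, U=2, Y=3) weight 1/1008
  (W=2, X=2, Z=1, U=0, Y=2) weight 1/252
  (W=2, X=2, Z=1, U=1, Y=2) weight 1/504
  … 208 more
Group by Y:
  weight(Y=1) = 17/108
  weight(Y=2) = 19/108
  weight(Y=3) = 17/108
Total weight = 17/108 + 19/108 + 17/108 = 53/108
P(Y=1 | obs) = 17/108 / 53/108 = 17/53
P(Y=2 | obs) = 19/108 / 53/108 = 19/53
P(Y=3 | obs) = 17/108 / 53/108 = 17/53
argmax = 2

argmax_v P(Y = v | obs) = 2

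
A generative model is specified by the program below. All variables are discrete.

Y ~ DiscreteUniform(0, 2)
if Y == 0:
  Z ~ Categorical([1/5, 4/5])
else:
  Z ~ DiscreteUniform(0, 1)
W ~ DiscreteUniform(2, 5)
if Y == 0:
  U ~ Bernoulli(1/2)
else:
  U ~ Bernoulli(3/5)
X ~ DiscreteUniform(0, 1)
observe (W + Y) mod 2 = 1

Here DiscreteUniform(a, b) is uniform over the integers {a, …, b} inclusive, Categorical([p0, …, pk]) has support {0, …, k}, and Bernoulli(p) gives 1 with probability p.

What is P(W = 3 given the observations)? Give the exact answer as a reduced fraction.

P(W = 3 | obs) = 1/3

Enumerate traces; 48 have nonzero weight after conditioning:
  (Y=0, Z=0, W=3, U=0, X=0) weight 1/240
  (Y=0, Z=0, W=3, U=0, X=1) weight 1/240
  (Y=0, Z=0, W=3, U=1, X=0) weight 1/240
  (Y=0, Z=0, W=3, U=1, X=1) weight 1/240
  (Y=0, Z=0, W=5, U=0, X=0) weight 1/240
  (Y=0, Z=0, W=5, U=0, X=1) weight 1/240
  (Y=0, Z=0, W=5, U=1, X=0) weight 1/240
  (Y=0, Z=0, W=5, U=1, X=1) weight 1/240
  (Y=1, Z=0, W=2, U=0, X=0) weight 1/120
  (Y=1, Z=0, W=4, U=0, X=0) weight 1/120
  … 38 more
Group by W:
  weight(W=2) = 1/12
  weight(W=3) = 1/6
  weight(W=4) = 1/12
  weight(W=5) = 1/6
Total weight = 1/12 + 1/6 + 1/12 + 1/6 = 1/2
P(W=2 | obs) = 1/12 / 1/2 = 1/6
P(W=3 | obs) = 1/6 / 1/2 = 1/3
P(W=4 | obs) = 1/12 / 1/2 = 1/6
P(W=5 | obs) = 1/6 / 1/2 = 1/3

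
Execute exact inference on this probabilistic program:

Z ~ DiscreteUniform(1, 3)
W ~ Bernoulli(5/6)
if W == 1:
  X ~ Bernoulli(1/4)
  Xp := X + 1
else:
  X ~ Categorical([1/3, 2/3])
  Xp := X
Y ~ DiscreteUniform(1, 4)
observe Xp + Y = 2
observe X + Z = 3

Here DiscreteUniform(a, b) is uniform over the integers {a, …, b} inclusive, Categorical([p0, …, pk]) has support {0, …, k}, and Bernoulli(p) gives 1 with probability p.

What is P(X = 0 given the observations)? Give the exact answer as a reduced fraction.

P(X = 0 | obs) = 49/57

Enumerate traces; 3 have nonzero weight after conditioning:
  (Z=2, W=0, X=1, Y=1) weight 1/108
  (Z=3, W=0, X=0, Y=2) weight 1/216
  (Z=3, W=1, X=0, Y=1) weight 5/96
Group by X:
  weight(X=0) = 49/864
  weight(X=1) = 1/108
Total weight = 49/864 + 1/108 = 19/288
P(X=0 | obs) = 49/864 / 19/288 = 49/57
P(X=1 | obs) = 1/108 / 19/288 = 8/57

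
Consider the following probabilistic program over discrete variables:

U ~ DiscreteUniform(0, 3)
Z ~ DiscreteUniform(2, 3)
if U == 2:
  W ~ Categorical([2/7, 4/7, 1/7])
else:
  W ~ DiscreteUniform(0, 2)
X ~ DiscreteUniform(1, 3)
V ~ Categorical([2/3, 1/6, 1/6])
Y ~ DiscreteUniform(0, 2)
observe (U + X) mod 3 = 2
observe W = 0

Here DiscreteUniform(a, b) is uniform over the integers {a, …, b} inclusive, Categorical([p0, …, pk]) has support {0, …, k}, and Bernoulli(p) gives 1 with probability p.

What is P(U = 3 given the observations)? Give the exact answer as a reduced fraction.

P(U = 3 | obs) = 7/27

Enumerate traces; 72 have nonzero weight after conditioning:
  (U=0, Z=2, W=0, X=2, V=0, Y=0) weight 1/324
  (U=0, Z=2, W=0, X=2, V=0, Y=1) weight 1/324
  (U=0, Z=2, W=0, X=2, V=0, Y=2) weight 1/324
  (U=0, Z=2, W=0, X=2, V=1, Y=0) weight 1/1296
  (U=0, Z=2, W=0, X=2, V=1, Y=1) weight 1/1296
  (U=0, Z=2, W=0, X=2, V=1, Y=2) weight 1/1296
  (U=0, Z=2, W=0, X=2, V=2, Y=0) weight 1/1296
  (U=0, Z=2, W=0, X=2, V=2, Y=1) weight 1/1296
  (U=1, Z=2, W=0, X=1, V=0, Y=0) weight 1/324
  (U=2, Z=2, W=0, X=3, V=0, Y=0) weight 1/378
  … 62 more
Group by U:
  weight(U=0) = 1/36
  weight(U=1) = 1/36
  weight(U=2) = 1/42
  weight(U=3) = 1/36
Total weight = 1/36 + 1/36 + 1/42 + 1/36 = 3/28
P(U=0 | obs) = 1/36 / 3/28 = 7/27
P(U=1 | obs) = 1/36 / 3/28 = 7/27
P(U=2 | obs) = 1/42 / 3/28 = 2/9
P(U=3 | obs) = 1/36 / 3/28 = 7/27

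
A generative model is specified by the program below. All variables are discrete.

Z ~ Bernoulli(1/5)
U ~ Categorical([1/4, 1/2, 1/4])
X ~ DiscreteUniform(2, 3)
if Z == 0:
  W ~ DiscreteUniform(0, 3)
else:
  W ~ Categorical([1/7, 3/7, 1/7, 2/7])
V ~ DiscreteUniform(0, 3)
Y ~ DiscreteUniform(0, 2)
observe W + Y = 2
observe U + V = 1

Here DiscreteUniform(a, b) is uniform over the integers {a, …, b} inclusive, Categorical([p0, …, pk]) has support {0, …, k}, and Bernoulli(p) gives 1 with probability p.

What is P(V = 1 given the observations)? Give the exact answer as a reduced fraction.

Enumerate traces; 24 have nonzero weight after conditioning:
  (Z=0, U=0, X=2, W=0, V=1, Y=2) weight 1/480
  (Z=0, U=0, X=2, W=1, V=1, Y=1) weight 1/480
  (Z=0, U=0, X=2, W=2, V=1, Y=0) weight 1/480
  (Z=0, U=0, X=3, W=0, V=1, Y=2) weight 1/480
  (Z=0, U=0, X=3, W=1, V=1, Y=1) weight 1/480
  (Z=0, U=0, X=3, W=2, V=1, Y=0) weight 1/480
  (Z=0, U=1, X=2, W=0, V=0, Y=2) weight 1/240
  (Z=0, U=1, X=2, W=1, V=0, Y=1) weight 1/240
  … 16 more
Group by V:
  weight(V=0) = 13/420
  weight(V=1) = 13/840
Total weight = 13/420 + 13/840 = 13/280
P(V=0 | obs) = 13/420 / 13/280 = 2/3
P(V=1 | obs) = 13/840 / 13/280 = 1/3

P(V = 1 | obs) = 1/3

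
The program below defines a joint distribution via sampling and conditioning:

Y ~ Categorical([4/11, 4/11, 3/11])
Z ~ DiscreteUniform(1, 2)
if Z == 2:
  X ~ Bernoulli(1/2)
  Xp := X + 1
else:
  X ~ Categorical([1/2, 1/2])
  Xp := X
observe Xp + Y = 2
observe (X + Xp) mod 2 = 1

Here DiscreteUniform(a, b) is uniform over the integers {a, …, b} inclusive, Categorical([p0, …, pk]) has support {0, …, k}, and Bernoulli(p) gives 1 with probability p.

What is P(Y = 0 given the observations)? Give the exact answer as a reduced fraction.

P(Y = 0 | obs) = 1/2

Enumerate traces; 2 have nonzero weight after conditioning:
  (Y=0, Z=2, X=1) weight 1/11
  (Y=1, Z=2, X=0) weight 1/11
Group by Y:
  weight(Y=0) = 1/11
  weight(Y=1) = 1/11
Total weight = 1/11 + 1/11 = 2/11
P(Y=0 | obs) = 1/11 / 2/11 = 1/2
P(Y=1 | obs) = 1/11 / 2/11 = 1/2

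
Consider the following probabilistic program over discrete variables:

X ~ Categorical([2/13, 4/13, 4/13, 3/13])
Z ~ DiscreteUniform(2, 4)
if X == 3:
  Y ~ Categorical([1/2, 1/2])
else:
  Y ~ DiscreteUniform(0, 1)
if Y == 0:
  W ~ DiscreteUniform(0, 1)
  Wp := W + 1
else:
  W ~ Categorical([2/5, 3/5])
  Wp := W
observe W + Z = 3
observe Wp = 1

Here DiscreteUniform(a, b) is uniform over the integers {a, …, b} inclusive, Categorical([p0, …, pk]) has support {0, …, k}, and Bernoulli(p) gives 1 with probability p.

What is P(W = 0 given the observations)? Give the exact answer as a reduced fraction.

Enumerate traces; 8 have nonzero weight after conditioning:
  (X=0, Z=2, Y=1, W=1) weight 1/65
  (X=0, Z=3, Y=0, W=0) weight 1/78
  (X=1, Z=2, Y=1, W=1) weight 2/65
  (X=1, Z=3, Y=0, W=0) weight 1/39
  (X=2, Z=2, Y=1, W=1) weight 2/65
  (X=2, Z=3, Y=0, W=0) weight 1/39
  (X=3, Z=2, Y=1, W=1) weight 3/130
  (X=3, Z=3, Y=0, W=0) weight 1/52
Group by W:
  weight(W=0) = 1/12
  weight(W=1) = 1/10
Total weight = 1/12 + 1/10 = 11/60
P(W=0 | obs) = 1/12 / 11/60 = 5/11
P(W=1 | obs) = 1/10 / 11/60 = 6/11

P(W = 0 | obs) = 5/11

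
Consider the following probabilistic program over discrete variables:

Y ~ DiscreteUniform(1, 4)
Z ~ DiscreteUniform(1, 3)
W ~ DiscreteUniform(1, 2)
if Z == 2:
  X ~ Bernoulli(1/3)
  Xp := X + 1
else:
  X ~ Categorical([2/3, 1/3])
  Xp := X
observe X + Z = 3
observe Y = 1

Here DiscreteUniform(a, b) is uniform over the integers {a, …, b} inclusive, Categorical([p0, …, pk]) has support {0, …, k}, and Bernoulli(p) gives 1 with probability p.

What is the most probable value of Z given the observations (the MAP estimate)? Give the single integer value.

argmax_v P(Z = v | obs) = 3

Enumerate traces; 4 have nonzero weight after conditioning:
  (Y=1, Z=2, W=1, X=1) weight 1/72
  (Y=1, Z=2, W=2, X=1) weight 1/72
  (Y=1, Z=3, W=1, X=0) weight 1/36
  (Y=1, Z=3, W=2, X=0) weight 1/36
Group by Z:
  weight(Z=2) = 1/36
  weight(Z=3) = 1/18
Total weight = 1/36 + 1/18 = 1/12
P(Z=2 | obs) = 1/36 / 1/12 = 1/3
P(Z=3 | obs) = 1/18 / 1/12 = 2/3
argmax = 3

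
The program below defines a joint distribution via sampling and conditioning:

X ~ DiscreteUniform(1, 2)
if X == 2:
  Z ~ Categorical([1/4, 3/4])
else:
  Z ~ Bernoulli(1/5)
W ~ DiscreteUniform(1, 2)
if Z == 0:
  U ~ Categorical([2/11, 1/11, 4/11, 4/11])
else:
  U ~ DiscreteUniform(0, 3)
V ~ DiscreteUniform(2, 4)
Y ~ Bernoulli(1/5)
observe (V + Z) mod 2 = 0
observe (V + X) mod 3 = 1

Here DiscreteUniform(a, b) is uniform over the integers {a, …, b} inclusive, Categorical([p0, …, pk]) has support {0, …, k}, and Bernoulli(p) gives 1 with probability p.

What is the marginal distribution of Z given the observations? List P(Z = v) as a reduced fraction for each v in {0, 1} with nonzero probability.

P(Z=0) = 5/9, P(Z=1) = 4/9

Enumerate traces; 32 have nonzero weight after conditioning:
  (X=1, Z=1, W=1, U=0, V=3, Y=0) weight 1/300
  (X=1, Z=1, W=1, U=0, V=3, Y=1) weight 1/1200
  (X=1, Z=1, W=1, U=1, V=3, Y=0) weight 1/300
  (X=1, Z=1, W=1, U=1, V=3, Y=1) weight 1/1200
  (X=1, Z=1, W=1, U=2, V=3, Y=0) weight 1/300
  (X=1, Z=1, W=1, U=2, V=3, Y=1) weight 1/1200
  (X=1, Z=1, W=1, U=3, V=3, Y=0) weight 1/300
  (X=1, Z=1, W=1, U=3, V=3, Y=1) weight 1/1200
  (X=2, Z=0, W=1, U=0, V=2, Y=0) weight 1/330
  … 23 more
Group by Z:
  weight(Z=0) = 1/24
  weight(Z=1) = 1/30
Total weight = 1/24 + 1/30 = 3/40
P(Z=0 | obs) = 1/24 / 3/40 = 5/9
P(Z=1 | obs) = 1/30 / 3/40 = 4/9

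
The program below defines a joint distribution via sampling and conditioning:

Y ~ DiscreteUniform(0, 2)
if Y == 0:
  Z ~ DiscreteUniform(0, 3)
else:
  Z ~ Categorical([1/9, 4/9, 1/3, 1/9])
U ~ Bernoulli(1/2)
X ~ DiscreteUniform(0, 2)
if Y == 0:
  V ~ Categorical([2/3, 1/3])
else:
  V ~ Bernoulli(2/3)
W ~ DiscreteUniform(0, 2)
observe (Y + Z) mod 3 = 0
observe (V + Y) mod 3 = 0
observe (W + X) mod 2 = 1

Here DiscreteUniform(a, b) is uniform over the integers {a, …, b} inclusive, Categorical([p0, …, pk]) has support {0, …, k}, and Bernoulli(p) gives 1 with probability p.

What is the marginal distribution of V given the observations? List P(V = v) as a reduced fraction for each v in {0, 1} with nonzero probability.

P(V=0) = 9/17, P(V=1) = 8/17

Enumerate traces; 24 have nonzero weight after conditioning:
  (Y=0, Z=0, U=0, X=0, V=0, W=1) weight 1/324
  (Y=0, Z=0, U=0, X=1, V=0, W=0) weight 1/324
  (Y=0, Z=0, U=0, X=1, V=0, W=2) weight 1/324
  (Y=0, Z=0, U=0, X=2, V=0, W=1) weight 1/324
  (Y=0, Z=0, U=1, X=0, V=0, W=1) weight 1/324
  (Y=0, Z=0, U=1, X=1, V=0, W=0) weight 1/324
  (Y=0, Z=0, U=1, X=1, V=0, W=2) weight 1/324
  (Y=0, Z=0, U=1, X=2, V=0, W=1) weight 1/324
  (Y=2, Z=1, U=0, X=0, V=1, W=1) weight 4/729
  … 15 more
Group by V:
  weight(V=0) = 4/81
  weight(V=1) = 32/729
Total weight = 4/81 + 32/729 = 68/729
P(V=0 | obs) = 4/81 / 68/729 = 9/17
P(V=1 | obs) = 32/729 / 68/729 = 8/17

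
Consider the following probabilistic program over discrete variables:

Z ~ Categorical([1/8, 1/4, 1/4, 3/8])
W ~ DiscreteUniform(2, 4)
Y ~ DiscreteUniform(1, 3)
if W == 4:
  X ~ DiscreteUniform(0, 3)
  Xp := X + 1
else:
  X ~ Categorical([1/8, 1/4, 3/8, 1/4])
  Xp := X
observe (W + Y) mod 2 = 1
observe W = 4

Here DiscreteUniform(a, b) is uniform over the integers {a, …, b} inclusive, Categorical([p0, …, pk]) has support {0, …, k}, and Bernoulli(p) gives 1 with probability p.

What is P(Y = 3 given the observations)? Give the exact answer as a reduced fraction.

Enumerate traces; 32 have nonzero weight after conditioning:
  (Z=0, W=4, Y=1, X=0) weight 1/288
  (Z=0, W=4, Y=1, X=1) weight 1/288
  (Z=0, W=4, Y=1, X=2) weight 1/288
  (Z=0, W=4, Y=1, X=3) weight 1/288
  (Z=0, W=4, Y=3, X=0) weight 1/288
  (Z=0, W=4, Y=3, X=1) weight 1/288
  (Z=0, W=4, Y=3, X=2) weight 1/288
  (Z=0, W=4, Y=3, X=3) weight 1/288
  … 24 more
Group by Y:
  weight(Y=1) = 1/9
  weight(Y=3) = 1/9
Total weight = 1/9 + 1/9 = 2/9
P(Y=1 | obs) = 1/9 / 2/9 = 1/2
P(Y=3 | obs) = 1/9 / 2/9 = 1/2

P(Y = 3 | obs) = 1/2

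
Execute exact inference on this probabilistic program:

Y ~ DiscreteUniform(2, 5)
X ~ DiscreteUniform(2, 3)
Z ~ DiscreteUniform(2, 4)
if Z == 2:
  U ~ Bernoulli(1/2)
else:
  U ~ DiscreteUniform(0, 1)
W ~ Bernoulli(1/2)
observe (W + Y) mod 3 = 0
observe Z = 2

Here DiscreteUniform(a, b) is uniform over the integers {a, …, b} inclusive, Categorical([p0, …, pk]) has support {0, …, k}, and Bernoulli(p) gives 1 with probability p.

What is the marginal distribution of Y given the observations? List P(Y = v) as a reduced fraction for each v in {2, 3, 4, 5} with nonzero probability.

P(Y=2) = 1/3, P(Y=3) = 1/3, P(Y=5) = 1/3

Enumerate traces; 12 have nonzero weight after conditioning:
  (Y=2, X=2, Z=2, U=0, W=1) weight 1/96
  (Y=2, X=2, Z=2, U=1, W=1) weight 1/96
  (Y=2, X=3, Z=2, U=0, W=1) weight 1/96
  (Y=2, X=3, Z=2, U=1, W=1) weight 1/96
  (Y=3, X=2, Z=2, U=0, W=0) weight 1/96
  (Y=3, X=2, Z=2, U=1, W=0) weight 1/96
  (Y=3, X=3, Z=2, U=0, W=0) weight 1/96
  (Y=3, X=3, Z=2, U=1, W=0) weight 1/96
  (Y=5, X=2, Z=2, U=0, W=1) weight 1/96
  … 3 more
Group by Y:
  weight(Y=2) = 1/24
  weight(Y=3) = 1/24
  weight(Y=5) = 1/24
Total weight = 1/24 + 1/24 + 1/24 = 1/8
P(Y=2 | obs) = 1/24 / 1/8 = 1/3
P(Y=3 | obs) = 1/24 / 1/8 = 1/3
P(Y=5 | obs) = 1/24 / 1/8 = 1/3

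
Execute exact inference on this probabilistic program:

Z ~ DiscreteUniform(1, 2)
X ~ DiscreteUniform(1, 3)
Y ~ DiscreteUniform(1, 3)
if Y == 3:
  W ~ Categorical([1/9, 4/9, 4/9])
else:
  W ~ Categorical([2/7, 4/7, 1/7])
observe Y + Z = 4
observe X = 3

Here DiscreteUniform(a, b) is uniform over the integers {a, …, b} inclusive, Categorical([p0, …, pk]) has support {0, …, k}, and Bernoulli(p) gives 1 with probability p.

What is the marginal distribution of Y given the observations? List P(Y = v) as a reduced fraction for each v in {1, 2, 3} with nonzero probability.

P(Y=2) = 1/2, P(Y=3) = 1/2

Enumerate traces; 6 have nonzero weight after conditioning:
  (Z=1, X=3, Y=3, W=0) weight 1/162
  (Z=1, X=3, Y=3, W=1) weight 2/81
  (Z=1, X=3, Y=3, W=2) weight 2/81
  (Z=2, X=3, Y=2, W=0) weight 1/63
  (Z=2, X=3, Y=2, W=1) weight 2/63
  (Z=2, X=3, Y=2, W=2) weight 1/126
Group by Y:
  weight(Y=2) = 1/18
  weight(Y=3) = 1/18
Total weight = 1/18 + 1/18 = 1/9
P(Y=2 | obs) = 1/18 / 1/9 = 1/2
P(Y=3 | obs) = 1/18 / 1/9 = 1/2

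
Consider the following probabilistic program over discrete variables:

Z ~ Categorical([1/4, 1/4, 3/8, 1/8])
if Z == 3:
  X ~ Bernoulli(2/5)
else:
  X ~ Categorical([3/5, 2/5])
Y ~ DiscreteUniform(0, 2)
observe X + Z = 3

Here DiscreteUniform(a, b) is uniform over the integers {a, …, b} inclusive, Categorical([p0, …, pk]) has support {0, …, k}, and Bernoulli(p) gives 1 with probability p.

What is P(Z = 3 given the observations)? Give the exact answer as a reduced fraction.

P(Z = 3 | obs) = 1/3

Enumerate traces; 6 have nonzero weight after conditioning:
  (Z=2, X=1, Y=0) weight 1/20
  (Z=2, X=1, Y=1) weight 1/20
  (Z=2, X=1, Y=2) weight 1/20
  (Z=3, X=0, Y=0) weight 1/40
  (Z=3, X=0, Y=1) weight 1/40
  (Z=3, X=0, Y=2) weight 1/40
Group by Z:
  weight(Z=2) = 3/20
  weight(Z=3) = 3/40
Total weight = 3/20 + 3/40 = 9/40
P(Z=2 | obs) = 3/20 / 9/40 = 2/3
P(Z=3 | obs) = 3/40 / 9/40 = 1/3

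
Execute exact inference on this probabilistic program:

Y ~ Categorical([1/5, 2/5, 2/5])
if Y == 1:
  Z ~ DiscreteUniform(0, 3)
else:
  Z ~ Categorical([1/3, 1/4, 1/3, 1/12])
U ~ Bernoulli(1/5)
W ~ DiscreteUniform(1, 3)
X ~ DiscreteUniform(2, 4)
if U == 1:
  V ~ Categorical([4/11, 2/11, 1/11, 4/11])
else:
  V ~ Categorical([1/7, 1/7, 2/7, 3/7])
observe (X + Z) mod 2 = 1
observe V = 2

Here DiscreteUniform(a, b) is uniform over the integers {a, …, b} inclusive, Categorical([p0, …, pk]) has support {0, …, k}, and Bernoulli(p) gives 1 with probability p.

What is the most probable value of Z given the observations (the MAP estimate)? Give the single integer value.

Enumerate traces; 108 have nonzero weight after conditioning:
  (Y=0, Z=0, U=0, W=1, X=3, V=2) weight 8/4725
  (Y=0, Z=0, U=0, W=2, X=3, V=2) weight 8/4725
  (Y=0, Z=0, U=0, W=3, X=3, V=2) weight 8/4725
  (Y=0, Z=0, U=1, W=1, X=3, V=2) weight 1/7425
  (Y=0, Z=0, U=1, W=2, X=3, V=2) weight 1/7425
  (Y=0, Z=0, U=1, W=3, X=3, V=2) weight 1/7425
  (Y=0, Z=1, U=0, W=1, X=2, V=2) weight 2/1575
  (Y=0, Z=1, U=0, W=1, X=4, V=2) weight 2/1575
  (Y=0, Z=2, U=0, W=1, X=3, V=2) weight 8/4725
  (Y=0, Z=3, U=0, W=1, X=2, V=2) weight 2/4725
  … 98 more
Group by Z:
  weight(Z=0) = 19/770
  weight(Z=1) = 19/462
  weight(Z=2) = 19/770
  weight(Z=3) = 19/770
Total weight = 19/770 + 19/462 + 19/770 + 19/770 = 19/165
P(Z=0 | obs) = 19/770 / 19/165 = 3/14
P(Z=1 | obs) = 19/462 / 19/165 = 5/14
P(Z=2 | obs) = 19/770 / 19/165 = 3/14
P(Z=3 | obs) = 19/770 / 19/165 = 3/14
argmax = 1

argmax_v P(Z = v | obs) = 1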